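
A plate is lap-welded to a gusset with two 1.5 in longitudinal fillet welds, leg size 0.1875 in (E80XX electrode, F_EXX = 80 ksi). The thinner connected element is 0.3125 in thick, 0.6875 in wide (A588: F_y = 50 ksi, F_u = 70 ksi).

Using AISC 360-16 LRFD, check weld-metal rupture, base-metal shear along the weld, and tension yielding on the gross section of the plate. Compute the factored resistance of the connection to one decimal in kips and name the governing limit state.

Weld metal: throat = 0.707×0.1875 = 0.13256 in, L = 2×1.5 = 3 in. φR_n = 0.75 × 0.6 × 80 × 0.13256 × 3 = 14.3 kips.
Base metal shear (0.3125 in plate): yield φR_n = 1.0×0.6×50×0.3125×3 = 28.1 kips; rupture φR_n = 0.75×0.6×70×0.3125×3 = 29.5 kips; take 28.1 kips (yield).
Tension yield (gross): A_g = 0.6875×0.3125 = 0.21484 in². φR_n = 0.90 × 50 × 0.21484 = 9.7 kips.
Governing: min(14.3, 28.1, 9.7) = 9.7 kips → gross-section yield.

9.7 kips (gross-section yield governs)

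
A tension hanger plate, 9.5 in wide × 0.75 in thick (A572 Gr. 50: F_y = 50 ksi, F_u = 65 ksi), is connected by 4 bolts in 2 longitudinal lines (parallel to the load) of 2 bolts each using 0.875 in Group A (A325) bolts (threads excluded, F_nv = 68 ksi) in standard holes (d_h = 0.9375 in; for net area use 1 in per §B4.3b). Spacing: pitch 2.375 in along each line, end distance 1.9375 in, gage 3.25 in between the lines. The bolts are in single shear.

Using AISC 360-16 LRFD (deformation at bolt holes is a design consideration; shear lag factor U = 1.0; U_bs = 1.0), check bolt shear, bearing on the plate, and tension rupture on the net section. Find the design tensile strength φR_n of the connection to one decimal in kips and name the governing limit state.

122.7 kips (bolt shear governs)

Bolt shear: A_b = π(0.875)²/4 = 0.60132 in². φR_n = 0.75 × 68 × 0.60132 × 4 × 1 = 122.7 kips.
Bearing (0.75 in plate, F_u = 65 ksi): end bolts L_c = 1.9375 − 0.9375/2 = 1.46875, R_n = min(1.2×1.46875×0.75×65, 2.4×0.875×0.75×65) = 85.922 kips/bolt; interior L_c = 2.375 − 0.9375 = 1.4375, R_n = 84.094 kips/bolt. φR_n = 0.75 × (2×85.922 + 2×84.094) = 255.0 kips.
Tension rupture (net): A_n = (9.5 − 2×1)×0.75 = 5.625 in² (U = 1.0, A_e = A_n). φR_n = 0.75 × 65 × 5.625 = 274.2 kips.
Governing: min(122.7, 255.0, 274.2) = 122.7 kips → bolt shear.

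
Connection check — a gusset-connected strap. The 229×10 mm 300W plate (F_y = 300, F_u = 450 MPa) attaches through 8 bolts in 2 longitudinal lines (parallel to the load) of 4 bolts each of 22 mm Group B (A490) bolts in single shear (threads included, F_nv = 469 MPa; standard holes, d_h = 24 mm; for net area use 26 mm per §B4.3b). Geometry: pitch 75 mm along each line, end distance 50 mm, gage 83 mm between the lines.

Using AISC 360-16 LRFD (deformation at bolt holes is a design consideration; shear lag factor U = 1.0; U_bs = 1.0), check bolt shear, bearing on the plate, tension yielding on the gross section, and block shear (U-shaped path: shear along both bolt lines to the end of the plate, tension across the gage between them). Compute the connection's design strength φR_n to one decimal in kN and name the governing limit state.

618.3 kN (gross-section yield governs)

Bolt shear: A_b = π(22)²/4 = 380.13 mm². φR_n = 0.75 × 469 × 380.13 × 8 × 1 = 1069.7 kN.
Bearing (10 mm plate, F_u = 450 MPa): end bolts L_c = 50 − 24/2 = 38, R_n = min(1.2×38×10×450, 2.4×22×10×450) = 205.2 kN/bolt; interior L_c = 75 − 24 = 51, R_n = 237.6 kN/bolt. φR_n = 0.75 × (2×205.2 + 6×237.6) = 1377.0 kN.
Tension yield (gross): A_g = 229×10 = 2290 mm². φR_n = 0.90 × 300 × 2290 = 618.3 kN.
Block shear: shear path 2×[50+3×75] = 2×275 mm, A_gv = 5500, A_nv = 2×(275 − 3.5×26)×10 = 3680 mm²; tension across gage: (83 − 1×26)×10 = 570 mm². R_n = min(0.6×450×3680, 0.6×300×5500) + 1.0×450×570 = min(993.6, 990) + 256.5 = 1246.5 kN. φR_n = 0.75 × 1246.5 = 934.9 kN.
Governing: min(1069.7, 1377.0, 618.3, 934.9) = 618.3 kN → gross-section yield.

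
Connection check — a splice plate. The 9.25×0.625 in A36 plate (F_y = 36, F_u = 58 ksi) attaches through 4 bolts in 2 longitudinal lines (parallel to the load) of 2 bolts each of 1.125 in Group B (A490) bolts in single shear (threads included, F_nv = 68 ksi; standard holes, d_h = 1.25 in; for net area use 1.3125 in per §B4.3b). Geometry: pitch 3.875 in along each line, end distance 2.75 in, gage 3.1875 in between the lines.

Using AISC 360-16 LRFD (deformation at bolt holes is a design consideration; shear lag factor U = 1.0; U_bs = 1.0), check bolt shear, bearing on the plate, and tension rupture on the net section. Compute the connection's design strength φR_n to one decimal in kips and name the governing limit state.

180.1 kips (net-section rupture governs)

Bolt shear: A_b = π(1.125)²/4 = 0.99402 in². φR_n = 0.75 × 68 × 0.99402 × 4 × 1 = 202.8 kips.
Bearing (0.625 in plate, F_u = 58 ksi): end bolts L_c = 2.75 − 1.25/2 = 2.125, R_n = min(1.2×2.125×0.625×58, 2.4×1.125×0.625×58) = 92.438 kips/bolt; interior L_c = 3.875 − 1.25 = 2.625, R_n = 97.875 kips/bolt. φR_n = 0.75 × (2×92.438 + 2×97.875) = 285.5 kips.
Tension rupture (net): A_n = (9.25 − 2×1.3125)×0.625 = 4.1406 in² (U = 1.0, A_e = A_n). φR_n = 0.75 × 58 × 4.1406 = 180.1 kips.
Governing: min(202.8, 285.5, 180.1) = 180.1 kips → net-section rupture.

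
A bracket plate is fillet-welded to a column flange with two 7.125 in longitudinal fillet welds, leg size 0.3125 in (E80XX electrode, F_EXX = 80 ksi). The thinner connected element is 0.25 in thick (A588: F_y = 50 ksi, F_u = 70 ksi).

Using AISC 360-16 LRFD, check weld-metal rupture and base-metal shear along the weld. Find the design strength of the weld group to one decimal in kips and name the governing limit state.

Weld metal: throat = 0.707×0.3125 = 0.22094 in, L = 2×7.125 = 14.25 in. φR_n = 0.75 × 0.6 × 80 × 0.22094 × 14.25 = 113.3 kips.
Base metal shear (0.25 in plate): yield φR_n = 1.0×0.6×50×0.25×14.25 = 106.9 kips; rupture φR_n = 0.75×0.6×70×0.25×14.25 = 112.2 kips; take 106.9 kips (yield).
Governing: min(113.3, 106.9) = 106.9 kips → base-metal shear.

106.9 kips (base-metal shear governs)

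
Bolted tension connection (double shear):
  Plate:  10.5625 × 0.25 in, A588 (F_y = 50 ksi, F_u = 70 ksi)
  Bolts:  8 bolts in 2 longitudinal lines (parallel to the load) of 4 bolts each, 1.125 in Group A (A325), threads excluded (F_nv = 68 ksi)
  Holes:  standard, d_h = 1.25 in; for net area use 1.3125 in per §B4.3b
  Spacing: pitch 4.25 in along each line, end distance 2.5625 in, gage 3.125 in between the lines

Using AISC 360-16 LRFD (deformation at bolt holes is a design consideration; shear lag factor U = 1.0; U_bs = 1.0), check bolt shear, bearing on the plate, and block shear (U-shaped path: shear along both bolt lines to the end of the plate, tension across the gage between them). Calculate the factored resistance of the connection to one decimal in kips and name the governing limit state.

Bolt shear: A_b = π(1.125)²/4 = 0.99402 in². φR_n = 0.75 × 68 × 0.99402 × 8 × 2 = 811.1 kips.
Bearing (0.25 in plate, F_u = 70 ksi): end bolts L_c = 2.5625 − 1.25/2 = 1.9375, R_n = min(1.2×1.9375×0.25×70, 2.4×1.125×0.25×70) = 40.688 kips/bolt; interior L_c = 4.25 − 1.25 = 3, R_n = 47.25 kips/bolt. φR_n = 0.75 × (2×40.688 + 6×47.25) = 273.7 kips.
Block shear: shear path 2×[2.5625+3×4.25] = 2×15.3125 in, A_gv = 7.6563, A_nv = 2×(15.3125 − 3.5×1.3125)×0.25 = 5.3594 in²; tension across gage: (3.125 − 1×1.3125)×0.25 = 0.45313 in². R_n = min(0.6×70×5.3594, 0.6×50×7.6563) + 1.0×70×0.45313 = min(225.09, 229.69) + 31.719 = 256.81 kips. φR_n = 0.75 × 256.81 = 192.6 kips.
Governing: min(811.1, 273.7, 192.6) = 192.6 kips → block shear.

192.6 kips (block shear governs)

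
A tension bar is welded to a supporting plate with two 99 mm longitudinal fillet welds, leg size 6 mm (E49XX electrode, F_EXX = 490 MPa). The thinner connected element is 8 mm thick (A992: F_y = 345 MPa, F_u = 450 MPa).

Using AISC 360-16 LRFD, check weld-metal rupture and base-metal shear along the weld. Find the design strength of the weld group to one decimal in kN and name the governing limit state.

Weld metal: throat = 0.707×6 = 4.242 mm, L = 2×99 = 198 mm. φR_n = 0.75 × 0.6 × 490 × 4.242 × 198 = 185.2 kN.
Base metal shear (8 mm plate): yield φR_n = 1.0×0.6×345×8×198 = 327.9 kN; rupture φR_n = 0.75×0.6×450×8×198 = 320.8 kN; take 320.8 kN (rupture).
Governing: min(185.2, 320.8) = 185.2 kN → weld metal.

185.2 kN (weld metal governs)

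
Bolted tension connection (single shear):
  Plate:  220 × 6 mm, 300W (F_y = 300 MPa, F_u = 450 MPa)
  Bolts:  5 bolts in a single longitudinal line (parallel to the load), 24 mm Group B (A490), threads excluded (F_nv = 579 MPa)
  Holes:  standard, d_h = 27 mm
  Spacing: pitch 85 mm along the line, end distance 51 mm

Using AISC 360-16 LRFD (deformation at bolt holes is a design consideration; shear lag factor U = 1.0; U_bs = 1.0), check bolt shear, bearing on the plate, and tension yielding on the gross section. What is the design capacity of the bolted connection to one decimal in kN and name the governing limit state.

356.4 kN (gross-section yield governs)

Bolt shear: A_b = π(24)²/4 = 452.39 mm². φR_n = 0.75 × 579 × 452.39 × 5 × 1 = 982.3 kN.
Bearing (6 mm plate, F_u = 450 MPa): end bolts L_c = 51 − 27/2 = 37.5, R_n = min(1.2×37.5×6×450, 2.4×24×6×450) = 121.5 kN/bolt; interior L_c = 85 − 27 = 58, R_n = 155.52 kN/bolt. φR_n = 0.75 × (1×121.5 + 4×155.52) = 557.7 kN.
Tension yield (gross): A_g = 220×6 = 1320 mm². φR_n = 0.90 × 300 × 1320 = 356.4 kN.
Governing: min(982.3, 557.7, 356.4) = 356.4 kN → gross-section yield.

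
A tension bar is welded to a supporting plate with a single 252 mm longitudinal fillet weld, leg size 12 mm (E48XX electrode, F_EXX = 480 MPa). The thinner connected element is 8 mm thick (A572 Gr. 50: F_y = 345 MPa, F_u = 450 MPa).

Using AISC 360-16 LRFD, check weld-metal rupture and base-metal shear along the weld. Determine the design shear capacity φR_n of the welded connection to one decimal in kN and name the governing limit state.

Weld metal: throat = 0.707×12 = 8.484 mm, L = 252 mm. φR_n = 0.75 × 0.6 × 480 × 8.484 × 252 = 461.8 kN.
Base metal shear (8 mm plate): yield φR_n = 1.0×0.6×345×8×252 = 417.3 kN; rupture φR_n = 0.75×0.6×450×8×252 = 408.2 kN; take 408.2 kN (rupture).
Governing: min(461.8, 408.2) = 408.2 kN → base-metal shear.

408.2 kN (base-metal shear governs)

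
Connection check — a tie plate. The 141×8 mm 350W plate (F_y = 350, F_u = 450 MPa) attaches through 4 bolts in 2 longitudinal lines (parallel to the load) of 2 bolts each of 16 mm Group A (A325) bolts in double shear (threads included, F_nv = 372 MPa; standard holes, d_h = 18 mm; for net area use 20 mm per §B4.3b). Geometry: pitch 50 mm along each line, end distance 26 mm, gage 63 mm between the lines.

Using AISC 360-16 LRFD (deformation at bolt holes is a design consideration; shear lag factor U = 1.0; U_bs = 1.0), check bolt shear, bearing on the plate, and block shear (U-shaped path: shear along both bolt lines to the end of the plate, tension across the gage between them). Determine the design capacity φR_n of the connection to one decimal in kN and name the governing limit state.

Bolt shear: A_b = π(16)²/4 = 201.06 mm². φR_n = 0.75 × 372 × 201.06 × 4 × 2 = 448.8 kN.
Bearing (8 mm plate, F_u = 450 MPa): end bolts L_c = 26 − 18/2 = 17, R_n = min(1.2×17×8×450, 2.4×16×8×450) = 73.44 kN/bolt; interior L_c = 50 − 18 = 32, R_n = 138.24 kN/bolt. φR_n = 0.75 × (2×73.44 + 2×138.24) = 317.5 kN.
Block shear: shear path 2×[26+1×50] = 2×76 mm, A_gv = 1216, A_nv = 2×(76 − 1.5×20)×8 = 736 mm²; tension across gage: (63 − 1×20)×8 = 344 mm². R_n = min(0.6×450×736, 0.6×350×1216) + 1.0×450×344 = min(198.72, 255.36) + 154.8 = 353.52 kN. φR_n = 0.75 × 353.52 = 265.1 kN.
Governing: min(448.8, 317.5, 265.1) = 265.1 kN → block shear.

265.1 kN (block shear governs)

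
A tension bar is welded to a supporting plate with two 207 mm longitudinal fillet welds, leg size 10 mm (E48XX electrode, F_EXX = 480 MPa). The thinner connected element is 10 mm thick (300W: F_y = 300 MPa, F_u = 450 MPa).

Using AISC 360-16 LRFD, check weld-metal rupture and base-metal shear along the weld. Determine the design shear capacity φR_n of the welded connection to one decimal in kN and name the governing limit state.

Weld metal: throat = 0.707×10 = 7.07 mm, L = 2×207 = 414 mm. φR_n = 0.75 × 0.6 × 480 × 7.07 × 414 = 632.2 kN.
Base metal shear (10 mm plate): yield φR_n = 1.0×0.6×300×10×414 = 745.2 kN; rupture φR_n = 0.75×0.6×450×10×414 = 838.4 kN; take 745.2 kN (yield).
Governing: min(632.2, 745.2) = 632.2 kN → weld metal.

632.2 kN (weld metal governs)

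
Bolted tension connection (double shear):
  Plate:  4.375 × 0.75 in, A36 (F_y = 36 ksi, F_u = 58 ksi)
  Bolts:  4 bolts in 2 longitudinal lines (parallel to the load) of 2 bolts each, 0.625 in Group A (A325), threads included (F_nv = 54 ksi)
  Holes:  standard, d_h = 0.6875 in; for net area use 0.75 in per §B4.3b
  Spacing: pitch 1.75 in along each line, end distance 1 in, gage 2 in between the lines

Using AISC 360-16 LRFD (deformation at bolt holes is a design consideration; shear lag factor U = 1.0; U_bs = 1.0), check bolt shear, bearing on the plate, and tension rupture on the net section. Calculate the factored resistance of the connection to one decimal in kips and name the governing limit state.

Bolt shear: A_b = π(0.625)²/4 = 0.3068 in². φR_n = 0.75 × 54 × 0.3068 × 4 × 2 = 99.4 kips.
Bearing (0.75 in plate, F_u = 58 ksi): end bolts L_c = 1 − 0.6875/2 = 0.65625, R_n = min(1.2×0.65625×0.75×58, 2.4×0.625×0.75×58) = 34.256 kips/bolt; interior L_c = 1.75 − 0.6875 = 1.0625, R_n = 55.463 kips/bolt. φR_n = 0.75 × (2×34.256 + 2×55.463) = 134.6 kips.
Tension rupture (net): A_n = (4.375 − 2×0.75)×0.75 = 2.1563 in² (U = 1.0, A_e = A_n). φR_n = 0.75 × 58 × 2.1563 = 93.8 kips.
Governing: min(99.4, 134.6, 93.8) = 93.8 kips → net-section rupture.

93.8 kips (net-section rupture governs)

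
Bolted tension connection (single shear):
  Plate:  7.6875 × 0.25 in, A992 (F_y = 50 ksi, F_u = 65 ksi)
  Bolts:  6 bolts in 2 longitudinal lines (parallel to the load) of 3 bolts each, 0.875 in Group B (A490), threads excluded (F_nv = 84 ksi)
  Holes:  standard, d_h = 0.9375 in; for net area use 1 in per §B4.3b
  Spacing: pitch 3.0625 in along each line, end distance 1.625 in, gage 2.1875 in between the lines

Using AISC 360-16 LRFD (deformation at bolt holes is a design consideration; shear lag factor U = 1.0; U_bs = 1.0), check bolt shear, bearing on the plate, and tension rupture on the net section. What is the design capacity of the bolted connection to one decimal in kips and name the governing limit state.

69.3 kips (net-section rupture governs)

Bolt shear: A_b = π(0.875)²/4 = 0.60132 in². φR_n = 0.75 × 84 × 0.60132 × 6 × 1 = 227.3 kips.
Bearing (0.25 in plate, F_u = 65 ksi): end bolts L_c = 1.625 − 0.9375/2 = 1.15625, R_n = min(1.2×1.15625×0.25×65, 2.4×0.875×0.25×65) = 22.547 kips/bolt; interior L_c = 3.0625 − 0.9375 = 2.125, R_n = 34.125 kips/bolt. φR_n = 0.75 × (2×22.547 + 4×34.125) = 136.2 kips.
Tension rupture (net): A_n = (7.6875 − 2×1)×0.25 = 1.4219 in² (U = 1.0, A_e = A_n). φR_n = 0.75 × 65 × 1.4219 = 69.3 kips.
Governing: min(227.3, 136.2, 69.3) = 69.3 kips → net-section rupture.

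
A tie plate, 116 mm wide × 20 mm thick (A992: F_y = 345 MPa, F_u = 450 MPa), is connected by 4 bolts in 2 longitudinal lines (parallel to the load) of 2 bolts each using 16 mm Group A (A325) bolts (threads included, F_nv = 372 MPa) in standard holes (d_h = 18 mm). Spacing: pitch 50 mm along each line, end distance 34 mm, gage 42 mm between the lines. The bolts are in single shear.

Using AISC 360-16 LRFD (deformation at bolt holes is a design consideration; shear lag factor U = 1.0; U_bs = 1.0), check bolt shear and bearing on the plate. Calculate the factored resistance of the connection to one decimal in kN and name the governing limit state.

Bolt shear: A_b = π(16)²/4 = 201.06 mm². φR_n = 0.75 × 372 × 201.06 × 4 × 1 = 224.4 kN.
Bearing (20 mm plate, F_u = 450 MPa): end bolts L_c = 34 − 18/2 = 25, R_n = min(1.2×25×20×450, 2.4×16×20×450) = 270 kN/bolt; interior L_c = 50 − 18 = 32, R_n = 345.6 kN/bolt. φR_n = 0.75 × (2×270 + 2×345.6) = 923.4 kN.
Governing: min(224.4, 923.4) = 224.4 kN → bolt shear.

224.4 kN (bolt shear governs)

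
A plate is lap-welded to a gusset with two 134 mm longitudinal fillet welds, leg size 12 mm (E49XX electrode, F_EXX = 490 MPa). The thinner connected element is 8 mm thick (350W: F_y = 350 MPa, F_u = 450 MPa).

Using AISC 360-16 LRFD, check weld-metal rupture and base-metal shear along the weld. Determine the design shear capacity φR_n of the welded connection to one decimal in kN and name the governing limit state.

434.2 kN (base-metal shear governs)

Weld metal: throat = 0.707×12 = 8.484 mm, L = 2×134 = 268 mm. φR_n = 0.75 × 0.6 × 490 × 8.484 × 268 = 501.4 kN.
Base metal shear (8 mm plate): yield φR_n = 1.0×0.6×350×8×268 = 450.2 kN; rupture φR_n = 0.75×0.6×450×8×268 = 434.2 kN; take 434.2 kN (rupture).
Governing: min(501.4, 434.2) = 434.2 kN → base-metal shear.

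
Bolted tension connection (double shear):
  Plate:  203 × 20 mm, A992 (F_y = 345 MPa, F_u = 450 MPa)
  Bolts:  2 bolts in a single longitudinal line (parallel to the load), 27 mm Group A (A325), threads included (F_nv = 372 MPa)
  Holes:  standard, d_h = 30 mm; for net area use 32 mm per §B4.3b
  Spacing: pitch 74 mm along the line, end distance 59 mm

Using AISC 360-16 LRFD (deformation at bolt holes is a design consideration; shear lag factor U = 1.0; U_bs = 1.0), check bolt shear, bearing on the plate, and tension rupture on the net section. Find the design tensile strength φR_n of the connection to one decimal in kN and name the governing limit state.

639.0 kN (bolt shear governs)

Bolt shear: A_b = π(27)²/4 = 572.56 mm². φR_n = 0.75 × 372 × 572.56 × 2 × 2 = 639.0 kN.
Bearing (20 mm plate, F_u = 450 MPa): end bolts L_c = 59 − 30/2 = 44, R_n = min(1.2×44×20×450, 2.4×27×20×450) = 475.2 kN/bolt; interior L_c = 74 − 30 = 44, R_n = 475.2 kN/bolt. φR_n = 0.75 × (1×475.2 + 1×475.2) = 712.8 kN.
Tension rupture (net): A_n = (203 − 1×32)×20 = 3420 mm² (U = 1.0, A_e = A_n). φR_n = 0.75 × 450 × 3420 = 1154.3 kN.
Governing: min(639.0, 712.8, 1154.3) = 639.0 kN → bolt shear.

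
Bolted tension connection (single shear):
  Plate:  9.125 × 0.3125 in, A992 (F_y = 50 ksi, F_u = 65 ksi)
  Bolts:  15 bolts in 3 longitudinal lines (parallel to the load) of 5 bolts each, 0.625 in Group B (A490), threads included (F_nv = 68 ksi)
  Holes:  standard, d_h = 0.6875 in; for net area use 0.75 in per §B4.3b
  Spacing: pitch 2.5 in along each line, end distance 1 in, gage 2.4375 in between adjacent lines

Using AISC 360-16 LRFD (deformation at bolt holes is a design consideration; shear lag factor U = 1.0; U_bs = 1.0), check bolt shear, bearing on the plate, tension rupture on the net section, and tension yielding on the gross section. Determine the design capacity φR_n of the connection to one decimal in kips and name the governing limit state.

104.7 kips (net-section rupture governs)

Bolt shear: A_b = π(0.625)²/4 = 0.3068 in². φR_n = 0.75 × 68 × 0.3068 × 15 × 1 = 234.7 kips.
Bearing (0.3125 in plate, F_u = 65 ksi): end bolts L_c = 1 − 0.6875/2 = 0.65625, R_n = min(1.2×0.65625×0.3125×65, 2.4×0.625×0.3125×65) = 15.996 kips/bolt; interior L_c = 2.5 − 0.6875 = 1.8125, R_n = 30.469 kips/bolt. φR_n = 0.75 × (3×15.996 + 12×30.469) = 310.2 kips.
Tension rupture (net): A_n = (9.125 − 3×0.75)×0.3125 = 2.1484 in² (U = 1.0, A_e = A_n). φR_n = 0.75 × 65 × 2.1484 = 104.7 kips.
Tension yield (gross): A_g = 9.125×0.3125 = 2.8516 in². φR_n = 0.90 × 50 × 2.8516 = 128.3 kips.
Governing: min(234.7, 310.2, 104.7, 128.3) = 104.7 kips → net-section rupture.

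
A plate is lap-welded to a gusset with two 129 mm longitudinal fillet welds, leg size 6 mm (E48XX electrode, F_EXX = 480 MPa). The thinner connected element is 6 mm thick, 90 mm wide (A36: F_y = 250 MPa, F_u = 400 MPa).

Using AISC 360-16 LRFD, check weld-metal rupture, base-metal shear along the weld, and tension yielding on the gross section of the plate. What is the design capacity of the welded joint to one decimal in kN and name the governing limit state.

Weld metal: throat = 0.707×6 = 4.242 mm, L = 2×129 = 258 mm. φR_n = 0.75 × 0.6 × 480 × 4.242 × 258 = 236.4 kN.
Base metal shear (6 mm plate): yield φR_n = 1.0×0.6×250×6×258 = 232.2 kN; rupture φR_n = 0.75×0.6×400×6×258 = 278.6 kN; take 232.2 kN (yield).
Tension yield (gross): A_g = 90×6 = 540 mm². φR_n = 0.90 × 250 × 540 = 121.5 kN.
Governing: min(236.4, 232.2, 121.5) = 121.5 kN → gross-section yield.

121.5 kN (gross-section yield governs)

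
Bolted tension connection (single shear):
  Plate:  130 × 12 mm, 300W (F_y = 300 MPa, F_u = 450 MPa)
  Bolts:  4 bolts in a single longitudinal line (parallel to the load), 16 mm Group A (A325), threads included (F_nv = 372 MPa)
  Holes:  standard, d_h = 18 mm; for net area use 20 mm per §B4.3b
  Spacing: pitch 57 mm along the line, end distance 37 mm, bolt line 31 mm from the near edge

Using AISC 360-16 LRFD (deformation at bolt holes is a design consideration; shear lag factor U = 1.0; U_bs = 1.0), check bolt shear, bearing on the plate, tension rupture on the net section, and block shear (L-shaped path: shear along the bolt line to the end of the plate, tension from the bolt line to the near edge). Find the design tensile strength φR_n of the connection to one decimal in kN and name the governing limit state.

224.4 kN (bolt shear governs)

Bolt shear: A_b = π(16)²/4 = 201.06 mm². φR_n = 0.75 × 372 × 201.06 × 4 × 1 = 224.4 kN.
Bearing (12 mm plate, F_u = 450 MPa): end bolts L_c = 37 − 18/2 = 28, R_n = min(1.2×28×12×450, 2.4×16×12×450) = 181.44 kN/bolt; interior L_c = 57 − 18 = 39, R_n = 207.36 kN/bolt. φR_n = 0.75 × (1×181.44 + 3×207.36) = 602.6 kN.
Tension rupture (net): A_n = (130 − 1×20)×12 = 1320 mm² (U = 1.0, A_e = A_n). φR_n = 0.75 × 450 × 1320 = 445.5 kN.
Block shear: shear path 1×[37+3×57] = 1×208 mm, A_gv = 2496, A_nv = 1×(208 − 3.5×20)×12 = 1656 mm²; tension to near edge: (31 − 0.5×20)×12 = 252 mm². R_n = min(0.6×450×1656, 0.6×300×2496) + 1.0×450×252 = min(447.12, 449.28) + 113.4 = 560.52 kN. φR_n = 0.75 × 560.52 = 420.4 kN.
Governing: min(224.4, 602.6, 445.5, 420.4) = 224.4 kN → bolt shear.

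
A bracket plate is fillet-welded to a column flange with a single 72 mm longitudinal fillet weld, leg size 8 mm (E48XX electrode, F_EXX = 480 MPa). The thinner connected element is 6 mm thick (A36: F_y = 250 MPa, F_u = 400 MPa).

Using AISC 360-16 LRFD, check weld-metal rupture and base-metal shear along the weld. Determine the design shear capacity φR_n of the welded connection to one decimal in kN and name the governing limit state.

Weld metal: throat = 0.707×8 = 5.656 mm, L = 72 mm. φR_n = 0.75 × 0.6 × 480 × 5.656 × 72 = 88.0 kN.
Base metal shear (6 mm plate): yield φR_n = 1.0×0.6×250×6×72 = 64.8 kN; rupture φR_n = 0.75×0.6×400×6×72 = 77.8 kN; take 64.8 kN (yield).
Governing: min(88.0, 64.8) = 64.8 kN → base-metal shear.

64.8 kN (base-metal shear governs)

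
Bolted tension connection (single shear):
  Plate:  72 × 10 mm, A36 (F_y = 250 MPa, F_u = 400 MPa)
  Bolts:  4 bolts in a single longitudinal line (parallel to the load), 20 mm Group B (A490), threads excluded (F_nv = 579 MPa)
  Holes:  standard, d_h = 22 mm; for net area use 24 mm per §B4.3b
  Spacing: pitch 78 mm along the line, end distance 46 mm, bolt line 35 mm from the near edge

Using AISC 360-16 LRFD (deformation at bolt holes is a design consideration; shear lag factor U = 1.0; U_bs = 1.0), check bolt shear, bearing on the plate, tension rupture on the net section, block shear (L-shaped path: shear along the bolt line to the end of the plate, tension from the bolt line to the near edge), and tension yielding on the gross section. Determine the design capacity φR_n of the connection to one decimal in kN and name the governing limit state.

144.0 kN (net-section rupture governs)

Bolt shear: A_b = π(20)²/4 = 314.16 mm². φR_n = 0.75 × 579 × 314.16 × 4 × 1 = 545.7 kN.
Bearing (10 mm plate, F_u = 400 MPa): end bolts L_c = 46 − 22/2 = 35, R_n = min(1.2×35×10×400, 2.4×20×10×400) = 168 kN/bolt; interior L_c = 78 − 22 = 56, R_n = 192 kN/bolt. φR_n = 0.75 × (1×168 + 3×192) = 558.0 kN.
Tension rupture (net): A_n = (72 − 1×24)×10 = 480 mm² (U = 1.0, A_e = A_n). φR_n = 0.75 × 400 × 480 = 144.0 kN.
Block shear: shear path 1×[46+3×78] = 1×280 mm, A_gv = 2800, A_nv = 1×(280 − 3.5×24)×10 = 1960 mm²; tension to near edge: (35 − 0.5×24)×10 = 230 mm². R_n = min(0.6×400×1960, 0.6×250×2800) + 1.0×400×230 = min(470.4, 420) + 92 = 512 kN. φR_n = 0.75 × 512 = 384.0 kN.
Tension yield (gross): A_g = 72×10 = 720 mm². φR_n = 0.90 × 250 × 720 = 162.0 kN.
Governing: min(545.7, 558.0, 144.0, 384.0, 162.0) = 144.0 kN → net-section rupture.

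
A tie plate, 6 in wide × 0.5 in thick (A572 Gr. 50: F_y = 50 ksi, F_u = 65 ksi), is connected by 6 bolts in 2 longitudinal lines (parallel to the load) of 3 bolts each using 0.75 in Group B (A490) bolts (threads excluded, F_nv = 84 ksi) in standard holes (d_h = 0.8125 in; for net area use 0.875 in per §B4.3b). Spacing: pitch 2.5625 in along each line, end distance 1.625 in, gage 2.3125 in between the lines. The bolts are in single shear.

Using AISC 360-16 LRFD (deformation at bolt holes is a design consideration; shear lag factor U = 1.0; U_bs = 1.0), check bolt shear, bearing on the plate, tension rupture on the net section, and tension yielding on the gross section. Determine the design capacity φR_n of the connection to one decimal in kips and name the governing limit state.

Bolt shear: A_b = π(0.75)²/4 = 0.44179 in². φR_n = 0.75 × 84 × 0.44179 × 6 × 1 = 167.0 kips.
Bearing (0.5 in plate, F_u = 65 ksi): end bolts L_c = 1.625 − 0.8125/2 = 1.21875, R_n = min(1.2×1.21875×0.5×65, 2.4×0.75×0.5×65) = 47.531 kips/bolt; interior L_c = 2.5625 − 0.8125 = 1.75, R_n = 58.5 kips/bolt. φR_n = 0.75 × (2×47.531 + 4×58.5) = 246.8 kips.
Tension rupture (net): A_n = (6 − 2×0.875)×0.5 = 2.125 in² (U = 1.0, A_e = A_n). φR_n = 0.75 × 65 × 2.125 = 103.6 kips.
Tension yield (gross): A_g = 6×0.5 = 3 in². φR_n = 0.90 × 50 × 3 = 135.0 kips.
Governing: min(167.0, 246.8, 103.6, 135.0) = 103.6 kips → net-section rupture.

103.6 kips (net-section rupture governs)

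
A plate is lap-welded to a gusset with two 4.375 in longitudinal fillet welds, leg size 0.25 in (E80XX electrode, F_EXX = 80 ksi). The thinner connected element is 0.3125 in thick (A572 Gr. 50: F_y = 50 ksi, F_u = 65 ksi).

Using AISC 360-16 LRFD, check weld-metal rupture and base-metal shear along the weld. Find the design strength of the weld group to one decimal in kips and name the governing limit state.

55.7 kips (weld metal governs)

Weld metal: throat = 0.707×0.25 = 0.17675 in, L = 2×4.375 = 8.75 in. φR_n = 0.75 × 0.6 × 80 × 0.17675 × 8.75 = 55.7 kips.
Base metal shear (0.3125 in plate): yield φR_n = 1.0×0.6×50×0.3125×8.75 = 82.0 kips; rupture φR_n = 0.75×0.6×65×0.3125×8.75 = 80.0 kips; take 80.0 kips (rupture).
Governing: min(55.7, 80.0) = 55.7 kips → weld metal.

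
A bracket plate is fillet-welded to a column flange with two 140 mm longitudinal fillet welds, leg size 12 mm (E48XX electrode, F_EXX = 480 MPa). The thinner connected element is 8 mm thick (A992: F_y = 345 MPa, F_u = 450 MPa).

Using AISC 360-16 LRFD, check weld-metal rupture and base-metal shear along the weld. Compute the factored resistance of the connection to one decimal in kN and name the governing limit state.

453.6 kN (base-metal shear governs)

Weld metal: throat = 0.707×12 = 8.484 mm, L = 2×140 = 280 mm. φR_n = 0.75 × 0.6 × 480 × 8.484 × 280 = 513.1 kN.
Base metal shear (8 mm plate): yield φR_n = 1.0×0.6×345×8×280 = 463.7 kN; rupture φR_n = 0.75×0.6×450×8×280 = 453.6 kN; take 453.6 kN (rupture).
Governing: min(513.1, 453.6) = 453.6 kN → base-metal shear.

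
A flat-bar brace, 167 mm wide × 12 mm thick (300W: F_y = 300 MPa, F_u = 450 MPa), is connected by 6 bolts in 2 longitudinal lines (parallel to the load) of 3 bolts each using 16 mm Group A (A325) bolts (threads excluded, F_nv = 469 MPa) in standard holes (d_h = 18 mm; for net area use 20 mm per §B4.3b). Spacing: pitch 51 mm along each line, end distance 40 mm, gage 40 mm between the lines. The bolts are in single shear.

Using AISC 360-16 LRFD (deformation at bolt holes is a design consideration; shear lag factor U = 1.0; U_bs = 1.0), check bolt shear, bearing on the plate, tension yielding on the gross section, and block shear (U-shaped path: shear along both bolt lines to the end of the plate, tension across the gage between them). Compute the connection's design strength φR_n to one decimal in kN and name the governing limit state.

424.3 kN (bolt shear governs)

Bolt shear: A_b = π(16)²/4 = 201.06 mm². φR_n = 0.75 × 469 × 201.06 × 6 × 1 = 424.3 kN.
Bearing (12 mm plate, F_u = 450 MPa): end bolts L_c = 40 − 18/2 = 31, R_n = min(1.2×31×12×450, 2.4×16×12×450) = 200.88 kN/bolt; interior L_c = 51 − 18 = 33, R_n = 207.36 kN/bolt. φR_n = 0.75 × (2×200.88 + 4×207.36) = 923.4 kN.
Tension yield (gross): A_g = 167×12 = 2004 mm². φR_n = 0.90 × 300 × 2004 = 541.1 kN.
Block shear: shear path 2×[40+2×51] = 2×142 mm, A_gv = 3408, A_nv = 2×(142 − 2.5×20)×12 = 2208 mm²; tension across gage: (40 − 1×20)×12 = 240 mm². R_n = min(0.6×450×2208, 0.6×300×3408) + 1.0×450×240 = min(596.16, 613.44) + 108 = 704.16 kN. φR_n = 0.75 × 704.16 = 528.1 kN.
Governing: min(424.3, 923.4, 541.1, 528.1) = 424.3 kN → bolt shear.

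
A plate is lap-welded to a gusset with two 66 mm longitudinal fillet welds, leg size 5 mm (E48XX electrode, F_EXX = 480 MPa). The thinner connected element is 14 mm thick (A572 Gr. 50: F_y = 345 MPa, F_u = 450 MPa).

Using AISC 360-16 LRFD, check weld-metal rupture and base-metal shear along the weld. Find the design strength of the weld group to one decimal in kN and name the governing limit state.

100.8 kN (weld metal governs)

Weld metal: throat = 0.707×5 = 3.535 mm, L = 2×66 = 132 mm. φR_n = 0.75 × 0.6 × 480 × 3.535 × 132 = 100.8 kN.
Base metal shear (14 mm plate): yield φR_n = 1.0×0.6×345×14×132 = 382.5 kN; rupture φR_n = 0.75×0.6×450×14×132 = 374.2 kN; take 374.2 kN (rupture).
Governing: min(100.8, 374.2) = 100.8 kN → weld metal.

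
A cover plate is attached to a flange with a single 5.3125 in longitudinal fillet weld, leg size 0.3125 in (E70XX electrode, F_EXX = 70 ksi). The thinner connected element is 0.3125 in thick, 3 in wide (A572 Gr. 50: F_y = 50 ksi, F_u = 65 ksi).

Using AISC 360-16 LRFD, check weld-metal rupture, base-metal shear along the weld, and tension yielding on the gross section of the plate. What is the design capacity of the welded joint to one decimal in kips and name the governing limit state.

37.0 kips (weld metal governs)

Weld metal: throat = 0.707×0.3125 = 0.22094 in, L = 5.3125 in. φR_n = 0.75 × 0.6 × 70 × 0.22094 × 5.3125 = 37.0 kips.
Base metal shear (0.3125 in plate): yield φR_n = 1.0×0.6×50×0.3125×5.3125 = 49.8 kips; rupture φR_n = 0.75×0.6×65×0.3125×5.3125 = 48.6 kips; take 48.6 kips (rupture).
Tension yield (gross): A_g = 3×0.3125 = 0.9375 in². φR_n = 0.90 × 50 × 0.9375 = 42.2 kips.
Governing: min(37.0, 48.6, 42.2) = 37.0 kips → weld metal.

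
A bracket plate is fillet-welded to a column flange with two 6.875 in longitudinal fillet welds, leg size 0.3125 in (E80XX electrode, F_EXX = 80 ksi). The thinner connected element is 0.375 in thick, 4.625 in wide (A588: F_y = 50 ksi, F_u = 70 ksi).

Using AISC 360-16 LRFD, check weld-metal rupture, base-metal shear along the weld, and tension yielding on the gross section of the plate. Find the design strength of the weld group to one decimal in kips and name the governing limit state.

Weld metal: throat = 0.707×0.3125 = 0.22094 in, L = 2×6.875 = 13.75 in. φR_n = 0.75 × 0.6 × 80 × 0.22094 × 13.75 = 109.4 kips.
Base metal shear (0.375 in plate): yield φR_n = 1.0×0.6×50×0.375×13.75 = 154.7 kips; rupture φR_n = 0.75×0.6×70×0.375×13.75 = 162.4 kips; take 154.7 kips (yield).
Tension yield (gross): A_g = 4.625×0.375 = 1.7344 in². φR_n = 0.90 × 50 × 1.7344 = 78.0 kips.
Governing: min(109.4, 154.7, 78.0) = 78.0 kips → gross-section yield.

78.0 kips (gross-section yield governs)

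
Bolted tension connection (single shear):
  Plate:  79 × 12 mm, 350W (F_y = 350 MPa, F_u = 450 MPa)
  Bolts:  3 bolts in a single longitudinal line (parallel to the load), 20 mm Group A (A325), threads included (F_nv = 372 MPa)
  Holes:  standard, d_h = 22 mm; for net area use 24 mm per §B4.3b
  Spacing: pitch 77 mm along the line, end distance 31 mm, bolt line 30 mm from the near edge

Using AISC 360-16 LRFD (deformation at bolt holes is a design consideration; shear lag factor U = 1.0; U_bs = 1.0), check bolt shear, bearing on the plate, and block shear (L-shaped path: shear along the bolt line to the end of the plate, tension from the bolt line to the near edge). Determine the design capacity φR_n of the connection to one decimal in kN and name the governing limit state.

263.0 kN (bolt shear governs)

Bolt shear: A_b = π(20)²/4 = 314.16 mm². φR_n = 0.75 × 372 × 314.16 × 3 × 1 = 263.0 kN.
Bearing (12 mm plate, F_u = 450 MPa): end bolts L_c = 31 − 22/2 = 20, R_n = min(1.2×20×12×450, 2.4×20×12×450) = 129.6 kN/bolt; interior L_c = 77 − 22 = 55, R_n = 259.2 kN/bolt. φR_n = 0.75 × (1×129.6 + 2×259.2) = 486.0 kN.
Block shear: shear path 1×[31+2×77] = 1×185 mm, A_gv = 2220, A_nv = 1×(185 − 2.5×24)×12 = 1500 mm²; tension to near edge: (30 − 0.5×24)×12 = 216 mm². R_n = min(0.6×450×1500, 0.6×350×2220) + 1.0×450×216 = min(405, 466.2) + 97.2 = 502.2 kN. φR_n = 0.75 × 502.2 = 376.7 kN.
Governing: min(263.0, 486.0, 376.7) = 263.0 kN → bolt shear.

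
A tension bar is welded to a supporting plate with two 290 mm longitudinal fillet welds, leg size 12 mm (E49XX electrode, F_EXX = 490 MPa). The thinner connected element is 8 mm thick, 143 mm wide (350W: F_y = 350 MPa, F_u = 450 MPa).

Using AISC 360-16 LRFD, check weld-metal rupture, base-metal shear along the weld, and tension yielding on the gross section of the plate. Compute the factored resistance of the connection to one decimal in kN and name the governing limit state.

360.4 kN (gross-section yield governs)

Weld metal: throat = 0.707×12 = 8.484 mm, L = 2×290 = 580 mm. φR_n = 0.75 × 0.6 × 490 × 8.484 × 580 = 1085.0 kN.
Base metal shear (8 mm plate): yield φR_n = 1.0×0.6×350×8×580 = 974.4 kN; rupture φR_n = 0.75×0.6×450×8×580 = 939.6 kN; take 939.6 kN (rupture).
Tension yield (gross): A_g = 143×8 = 1144 mm². φR_n = 0.90 × 350 × 1144 = 360.4 kN.
Governing: min(1085.0, 939.6, 360.4) = 360.4 kN → gross-section yield.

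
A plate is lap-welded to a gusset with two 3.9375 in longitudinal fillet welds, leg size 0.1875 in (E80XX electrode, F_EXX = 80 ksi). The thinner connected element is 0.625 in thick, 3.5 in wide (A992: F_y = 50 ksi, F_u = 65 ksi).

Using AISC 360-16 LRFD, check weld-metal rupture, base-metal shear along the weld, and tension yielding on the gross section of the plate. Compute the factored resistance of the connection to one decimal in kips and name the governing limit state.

Weld metal: throat = 0.707×0.1875 = 0.13256 in, L = 2×3.9375 = 7.875 in. φR_n = 0.75 × 0.6 × 80 × 0.13256 × 7.875 = 37.6 kips.
Base metal shear (0.625 in plate): yield φR_n = 1.0×0.6×50×0.625×7.875 = 147.7 kips; rupture φR_n = 0.75×0.6×65×0.625×7.875 = 144.0 kips; take 144.0 kips (rupture).
Tension yield (gross): A_g = 3.5×0.625 = 2.1875 in². φR_n = 0.90 × 50 × 2.1875 = 98.4 kips.
Governing: min(37.6, 144.0, 98.4) = 37.6 kips → weld metal.

37.6 kips (weld metal governs)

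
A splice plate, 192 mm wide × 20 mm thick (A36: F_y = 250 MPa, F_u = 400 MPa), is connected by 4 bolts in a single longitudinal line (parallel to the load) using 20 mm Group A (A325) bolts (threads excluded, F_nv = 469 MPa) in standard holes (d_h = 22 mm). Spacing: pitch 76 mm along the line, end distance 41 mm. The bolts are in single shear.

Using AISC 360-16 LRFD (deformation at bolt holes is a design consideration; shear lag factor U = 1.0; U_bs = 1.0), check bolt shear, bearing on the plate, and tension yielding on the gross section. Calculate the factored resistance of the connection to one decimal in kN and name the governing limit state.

Bolt shear: A_b = π(20)²/4 = 314.16 mm². φR_n = 0.75 × 469 × 314.16 × 4 × 1 = 442.0 kN.
Bearing (20 mm plate, F_u = 400 MPa): end bolts L_c = 41 − 22/2 = 30, R_n = min(1.2×30×20×400, 2.4×20×20×400) = 288 kN/bolt; interior L_c = 76 − 22 = 54, R_n = 384 kN/bolt. φR_n = 0.75 × (1×288 + 3×384) = 1080.0 kN.
Tension yield (gross): A_g = 192×20 = 3840 mm². φR_n = 0.90 × 250 × 3840 = 864.0 kN.
Governing: min(442.0, 1080.0, 864.0) = 442.0 kN → bolt shear.

442.0 kN (bolt shear governs)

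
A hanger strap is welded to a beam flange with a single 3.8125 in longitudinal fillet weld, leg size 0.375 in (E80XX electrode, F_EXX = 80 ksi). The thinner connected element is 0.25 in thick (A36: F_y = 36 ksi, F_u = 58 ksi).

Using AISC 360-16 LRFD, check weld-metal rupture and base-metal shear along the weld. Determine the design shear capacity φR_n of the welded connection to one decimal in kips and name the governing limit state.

20.6 kips (base-metal shear governs)

Weld metal: throat = 0.707×0.375 = 0.26513 in, L = 3.8125 in. φR_n = 0.75 × 0.6 × 80 × 0.26513 × 3.8125 = 36.4 kips.
Base metal shear (0.25 in plate): yield φR_n = 1.0×0.6×36×0.25×3.8125 = 20.6 kips; rupture φR_n = 0.75×0.6×58×0.25×3.8125 = 24.9 kips; take 20.6 kips (yield).
Governing: min(36.4, 20.6) = 20.6 kips → base-metal shear.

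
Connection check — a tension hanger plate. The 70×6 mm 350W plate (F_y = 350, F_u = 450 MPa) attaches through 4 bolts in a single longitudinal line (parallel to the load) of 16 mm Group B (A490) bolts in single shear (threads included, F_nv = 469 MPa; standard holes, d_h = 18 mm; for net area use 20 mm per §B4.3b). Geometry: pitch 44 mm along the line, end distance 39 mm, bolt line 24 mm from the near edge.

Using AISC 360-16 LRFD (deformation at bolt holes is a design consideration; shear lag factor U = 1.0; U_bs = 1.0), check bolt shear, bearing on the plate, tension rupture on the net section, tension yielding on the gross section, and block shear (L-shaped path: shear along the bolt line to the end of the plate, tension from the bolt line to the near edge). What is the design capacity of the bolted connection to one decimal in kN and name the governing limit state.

Bolt shear: A_b = π(16)²/4 = 201.06 mm². φR_n = 0.75 × 469 × 201.06 × 4 × 1 = 282.9 kN.
Bearing (6 mm plate, F_u = 450 MPa): end bolts L_c = 39 − 18/2 = 30, R_n = min(1.2×30×6×450, 2.4×16×6×450) = 97.2 kN/bolt; interior L_c = 44 − 18 = 26, R_n = 84.24 kN/bolt. φR_n = 0.75 × (1×97.2 + 3×84.24) = 262.4 kN.
Tension rupture (net): A_n = (70 − 1×20)×6 = 300 mm² (U = 1.0, A_e = A_n). φR_n = 0.75 × 450 × 300 = 101.3 kN.
Tension yield (gross): A_g = 70×6 = 420 mm². φR_n = 0.90 × 350 × 420 = 132.3 kN.
Block shear: shear path 1×[39+3×44] = 1×171 mm, A_gv = 1026, A_nv = 1×(171 − 3.5×20)×6 = 606 mm²; tension to near edge: (24 − 0.5×20)×6 = 84 mm². R_n = min(0.6×450×606, 0.6×350×1026) + 1.0×450×84 = min(163.62, 215.46) + 37.8 = 201.42 kN. φR_n = 0.75 × 201.42 = 151.1 kN.
Governing: min(282.9, 262.4, 101.3, 132.3, 151.1) = 101.3 kN → net-section rupture.

101.3 kN (net-section rupture governs)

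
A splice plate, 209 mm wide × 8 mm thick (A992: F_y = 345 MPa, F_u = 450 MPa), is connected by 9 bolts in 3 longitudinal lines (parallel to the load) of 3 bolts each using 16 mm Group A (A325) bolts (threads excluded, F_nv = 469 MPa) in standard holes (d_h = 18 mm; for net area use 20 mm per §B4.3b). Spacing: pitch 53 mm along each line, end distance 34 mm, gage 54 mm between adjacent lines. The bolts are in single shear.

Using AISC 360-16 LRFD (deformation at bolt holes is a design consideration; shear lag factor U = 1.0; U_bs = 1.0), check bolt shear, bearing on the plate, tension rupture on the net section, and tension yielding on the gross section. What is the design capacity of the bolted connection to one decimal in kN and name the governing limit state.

Bolt shear: A_b = π(16)²/4 = 201.06 mm². φR_n = 0.75 × 469 × 201.06 × 9 × 1 = 636.5 kN.
Bearing (8 mm plate, F_u = 450 MPa): end bolts L_c = 34 − 18/2 = 25, R_n = min(1.2×25×8×450, 2.4×16×8×450) = 108 kN/bolt; interior L_c = 53 − 18 = 35, R_n = 138.24 kN/bolt. φR_n = 0.75 × (3×108 + 6×138.24) = 865.1 kN.
Tension rupture (net): A_n = (209 − 3×20)×8 = 1192 mm² (U = 1.0, A_e = A_n). φR_n = 0.75 × 450 × 1192 = 402.3 kN.
Tension yield (gross): A_g = 209×8 = 1672 mm². φR_n = 0.90 × 345 × 1672 = 519.2 kN.
Governing: min(636.5, 865.1, 402.3, 519.2) = 402.3 kN → net-section rupture.

402.3 kN (net-section rupture governs)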